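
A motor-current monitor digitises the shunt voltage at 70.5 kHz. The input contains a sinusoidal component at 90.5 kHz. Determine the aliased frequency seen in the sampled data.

90.5 kHz mod fs = 20 kHz.
20 kHz ≤ fs/2 = 35.25 kHz, appears at 20 kHz.

20 kHz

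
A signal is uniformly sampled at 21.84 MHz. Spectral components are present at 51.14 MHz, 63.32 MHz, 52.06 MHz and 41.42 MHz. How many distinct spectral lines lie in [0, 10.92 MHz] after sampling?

4

fs/2 = 10.92 MHz.
51.14 MHz mod fs = 7.46 MHz.
7.46 MHz ≤ fs/2 = 10.92 MHz, appears at 7.46 MHz.
63.32 MHz mod fs = 19.64 MHz.
19.64 MHz > fs/2 = 10.92 MHz, folds to fs − 19.64 MHz = 2.2 MHz.
52.06 MHz mod fs = 8.38 MHz.
8.38 MHz ≤ fs/2 = 10.92 MHz, appears at 8.38 MHz.
41.42 MHz mod fs = 19.58 MHz.
19.58 MHz > fs/2 = 10.92 MHz, folds to fs − 19.58 MHz = 2.26 MHz.
Distinct values: {2.2 MHz, 2.26 MHz, 7.46 MHz, 8.38 MHz} → 4.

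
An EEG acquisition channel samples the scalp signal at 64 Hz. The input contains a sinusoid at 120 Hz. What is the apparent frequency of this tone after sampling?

120 Hz mod fs = 56 Hz.
56 Hz > fs/2 = 32 Hz, folds to fs − 56 Hz = 8 Hz.

8 Hz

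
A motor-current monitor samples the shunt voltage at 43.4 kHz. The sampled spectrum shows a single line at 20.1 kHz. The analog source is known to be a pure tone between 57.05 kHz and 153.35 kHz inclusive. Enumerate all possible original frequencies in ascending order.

63.5 kHz, 66.7 kHz, 106.9 kHz, 110.1 kHz, 150.3 kHz

Frequencies that alias to 20.1 kHz are k·fs ± 20.1 kHz for integer k ≥ 0.
k=0: 20.1 kHz.
k=1: 23.3 kHz, 63.5 kHz.
k=2: 66.7 kHz, 106.9 kHz.
k=3: 110.1 kHz, 150.3 kHz.
k=4: 153.5 kHz, 193.7 kHz.
Within [57.05 kHz, 153.35 kHz]: 63.5 kHz, 66.7 kHz, 106.9 kHz, 110.1 kHz, 150.3 kHz.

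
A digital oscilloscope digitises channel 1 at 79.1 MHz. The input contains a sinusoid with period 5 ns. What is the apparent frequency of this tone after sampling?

37.3 MHz

T = 5 ns → f = 1/T = 200 MHz.
200 MHz mod fs = 41.8 MHz.
41.8 MHz > fs/2 = 39.55 MHz, folds to fs − 41.8 MHz = 37.3 MHz.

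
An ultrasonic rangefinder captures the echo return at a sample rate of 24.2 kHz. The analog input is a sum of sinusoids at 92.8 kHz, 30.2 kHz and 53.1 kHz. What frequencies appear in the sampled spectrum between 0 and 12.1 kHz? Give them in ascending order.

fs/2 = 12.1 kHz.
92.8 kHz mod fs = 20.2 kHz.
20.2 kHz > fs/2 = 12.1 kHz, folds to fs − 20.2 kHz = 4 kHz.
30.2 kHz mod fs = 6 kHz.
6 kHz ≤ fs/2 = 12.1 kHz, appears at 6 kHz.
53.1 kHz mod fs = 4.7 kHz.
4.7 kHz ≤ fs/2 = 12.1 kHz, appears at 4.7 kHz.
Distinct values: {4 kHz, 4.7 kHz, 6 kHz}.

4 kHz, 4.7 kHz, 6 kHz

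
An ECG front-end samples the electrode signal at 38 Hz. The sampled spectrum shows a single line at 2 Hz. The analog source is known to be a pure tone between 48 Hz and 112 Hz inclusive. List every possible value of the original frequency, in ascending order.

74 Hz, 78 Hz, 112 Hz

Frequencies that alias to 2 Hz are k·fs ± 2 Hz for integer k ≥ 0.
k=0: 2 Hz.
k=1: 36 Hz, 40 Hz.
k=2: 74 Hz, 78 Hz.
k=3: 112 Hz, 116 Hz.
k=4: 150 Hz, 154 Hz.
Within [48 Hz, 112 Hz]: 74 Hz, 78 Hz, 112 Hz.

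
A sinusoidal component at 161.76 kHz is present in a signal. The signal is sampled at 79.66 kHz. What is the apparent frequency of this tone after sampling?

161.76 kHz mod fs = 2.44 kHz.
2.44 kHz ≤ fs/2 = 39.83 kHz, appears at 2.44 kHz.

2.44 kHz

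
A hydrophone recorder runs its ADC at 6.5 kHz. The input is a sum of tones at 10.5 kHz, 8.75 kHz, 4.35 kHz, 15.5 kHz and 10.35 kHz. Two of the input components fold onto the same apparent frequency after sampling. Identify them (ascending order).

10.5 kHz, 15.5 kHz

fs/2 = 3.25 kHz.
10.5 kHz mod fs = 4 kHz.
4 kHz > fs/2 = 3.25 kHz, folds to fs − 4 kHz = 2.5 kHz.
8.75 kHz mod fs = 2.25 kHz.
2.25 kHz ≤ fs/2 = 3.25 kHz, appears at 2.25 kHz.
4.35 kHz > fs/2 = 3.25 kHz, folds to fs − 4.35 kHz = 2.15 kHz.
15.5 kHz mod fs = 2.5 kHz.
2.5 kHz ≤ fs/2 = 3.25 kHz, appears at 2.5 kHz.
10.35 kHz mod fs = 3.85 kHz.
3.85 kHz > fs/2 = 3.25 kHz, folds to fs − 3.85 kHz = 2.65 kHz.
10.5 kHz and 15.5 kHz both map to 2.5 kHz.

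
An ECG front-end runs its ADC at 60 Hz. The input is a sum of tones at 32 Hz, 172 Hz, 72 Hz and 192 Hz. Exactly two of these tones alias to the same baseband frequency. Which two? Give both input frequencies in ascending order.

72 Hz, 192 Hz

fs/2 = 30 Hz.
32 Hz > fs/2 = 30 Hz, folds to fs − 32 Hz = 28 Hz.
172 Hz mod fs = 52 Hz.
52 Hz > fs/2 = 30 Hz, folds to fs − 52 Hz = 8 Hz.
72 Hz mod fs = 12 Hz.
12 Hz ≤ fs/2 = 30 Hz, appears at 12 Hz.
192 Hz mod fs = 12 Hz.
12 Hz ≤ fs/2 = 30 Hz, appears at 12 Hz.
72 Hz and 192 Hz both map to 12 Hz.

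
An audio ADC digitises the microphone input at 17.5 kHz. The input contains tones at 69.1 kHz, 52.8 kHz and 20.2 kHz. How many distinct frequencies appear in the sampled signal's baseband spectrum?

fs/2 = 8.75 kHz.
69.1 kHz mod fs = 16.6 kHz.
16.6 kHz > fs/2 = 8.75 kHz, folds to fs − 16.6 kHz = 0.9 kHz.
52.8 kHz mod fs = 0.3 kHz.
0.3 kHz ≤ fs/2 = 8.75 kHz, appears at 0.3 kHz.
20.2 kHz mod fs = 2.7 kHz.
2.7 kHz ≤ fs/2 = 8.75 kHz, appears at 2.7 kHz.
Distinct values: {0.3 kHz, 0.9 kHz, 2.7 kHz} → 3.

3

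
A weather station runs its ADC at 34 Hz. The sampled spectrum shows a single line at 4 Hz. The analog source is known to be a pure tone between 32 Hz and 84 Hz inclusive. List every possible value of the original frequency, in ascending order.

Frequencies that alias to 4 Hz are k·fs ± 4 Hz for integer k ≥ 0.
k=0: 4 Hz.
k=1: 30 Hz, 38 Hz.
k=2: 64 Hz, 72 Hz.
k=3: 98 Hz, 106 Hz.
Within [32 Hz, 84 Hz]: 38 Hz, 64 Hz, 72 Hz.

38 Hz, 64 Hz, 72 Hz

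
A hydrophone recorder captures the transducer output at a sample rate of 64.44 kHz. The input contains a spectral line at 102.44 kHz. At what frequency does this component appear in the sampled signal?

26.44 kHz

102.44 kHz mod fs = 38 kHz.
38 kHz > fs/2 = 32.22 kHz, folds to fs − 38 kHz = 26.44 kHz.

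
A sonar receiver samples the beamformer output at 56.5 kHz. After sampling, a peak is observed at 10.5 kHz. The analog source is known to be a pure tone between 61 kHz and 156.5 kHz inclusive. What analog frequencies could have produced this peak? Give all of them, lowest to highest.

67 kHz, 102.5 kHz, 123.5 kHz

Frequencies that alias to 10.5 kHz are k·fs ± 10.5 kHz for integer k ≥ 0.
k=0: 10.5 kHz.
k=1: 46 kHz, 67 kHz.
k=2: 102.5 kHz, 123.5 kHz.
k=3: 159 kHz, 180 kHz.
Within [61 kHz, 156.5 kHz]: 67 kHz, 102.5 kHz, 123.5 kHz.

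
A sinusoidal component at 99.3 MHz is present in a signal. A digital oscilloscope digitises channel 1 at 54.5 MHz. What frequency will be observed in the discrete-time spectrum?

9.7 MHz

99.3 MHz mod fs = 44.8 MHz.
44.8 MHz > fs/2 = 27.25 MHz, folds to fs − 44.8 MHz = 9.7 MHz.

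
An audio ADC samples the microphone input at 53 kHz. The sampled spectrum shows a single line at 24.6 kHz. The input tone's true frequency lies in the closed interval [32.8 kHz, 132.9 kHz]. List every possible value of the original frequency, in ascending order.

Frequencies that alias to 24.6 kHz are k·fs ± 24.6 kHz for integer k ≥ 0.
k=0: 24.6 kHz.
k=1: 28.4 kHz, 77.6 kHz.
k=2: 81.4 kHz, 130.6 kHz.
k=3: 134.4 kHz, 183.6 kHz.
Within [32.8 kHz, 132.9 kHz]: 77.6 kHz, 81.4 kHz, 130.6 kHz.

77.6 kHz, 81.4 kHz, 130.6 kHz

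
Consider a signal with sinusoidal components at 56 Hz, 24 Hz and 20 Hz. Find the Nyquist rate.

112 Hz

Highest-frequency component: 56 Hz.
Nyquist rate = 2 × 56 Hz = 112 Hz.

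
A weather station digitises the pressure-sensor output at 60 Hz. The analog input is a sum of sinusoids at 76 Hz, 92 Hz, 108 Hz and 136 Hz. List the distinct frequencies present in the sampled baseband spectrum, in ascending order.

12 Hz, 16 Hz, 28 Hz

fs/2 = 30 Hz.
76 Hz mod fs = 16 Hz.
16 Hz ≤ fs/2 = 30 Hz, appears at 16 Hz.
92 Hz mod fs = 32 Hz.
32 Hz > fs/2 = 30 Hz, folds to fs − 32 Hz = 28 Hz.
108 Hz mod fs = 48 Hz.
48 Hz > fs/2 = 30 Hz, folds to fs − 48 Hz = 12 Hz.
136 Hz mod fs = 16 Hz.
16 Hz ≤ fs/2 = 30 Hz, appears at 16 Hz.
Distinct values: {12 Hz, 16 Hz, 28 Hz}.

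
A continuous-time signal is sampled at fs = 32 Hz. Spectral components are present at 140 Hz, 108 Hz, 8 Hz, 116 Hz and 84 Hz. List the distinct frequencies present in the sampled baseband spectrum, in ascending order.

fs/2 = 16 Hz.
140 Hz mod fs = 12 Hz.
12 Hz ≤ fs/2 = 16 Hz, appears at 12 Hz.
108 Hz mod fs = 12 Hz.
12 Hz ≤ fs/2 = 16 Hz, appears at 12 Hz.
8 Hz ≤ fs/2 = 16 Hz, passes unchanged.
116 Hz mod fs = 20 Hz.
20 Hz > fs/2 = 16 Hz, folds to fs − 20 Hz = 12 Hz.
84 Hz mod fs = 20 Hz.
20 Hz > fs/2 = 16 Hz, folds to fs − 20 Hz = 12 Hz.
Distinct values: {8 Hz, 12 Hz}.

8 Hz, 12 Hz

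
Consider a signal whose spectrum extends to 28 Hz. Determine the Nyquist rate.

56 Hz

Nyquist rate = 2 × 28 Hz = 56 Hz.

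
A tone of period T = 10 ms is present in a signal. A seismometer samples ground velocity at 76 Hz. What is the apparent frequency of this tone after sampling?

24 Hz

T = 10 ms → f = 1/T = 100 Hz.
100 Hz mod fs = 24 Hz.
24 Hz ≤ fs/2 = 38 Hz, appears at 24 Hz.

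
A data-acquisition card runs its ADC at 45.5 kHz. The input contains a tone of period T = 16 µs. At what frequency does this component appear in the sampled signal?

T = 16 µs → f = 1/T = 62.5 kHz.
62.5 kHz mod fs = 17 kHz.
17 kHz ≤ fs/2 = 22.75 kHz, appears at 17 kHz.

17 kHz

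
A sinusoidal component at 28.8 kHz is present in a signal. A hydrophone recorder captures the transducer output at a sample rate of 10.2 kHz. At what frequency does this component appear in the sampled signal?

28.8 kHz mod fs = 8.4 kHz.
8.4 kHz > fs/2 = 5.1 kHz, folds to fs − 8.4 kHz = 1.8 kHz.

1.8 kHz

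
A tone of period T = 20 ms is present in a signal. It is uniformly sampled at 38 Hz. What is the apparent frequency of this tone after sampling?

12 Hz

T = 20 ms → f = 1/T = 50 Hz.
50 Hz mod fs = 12 Hz.
12 Hz ≤ fs/2 = 19 Hz, appears at 12 Hz.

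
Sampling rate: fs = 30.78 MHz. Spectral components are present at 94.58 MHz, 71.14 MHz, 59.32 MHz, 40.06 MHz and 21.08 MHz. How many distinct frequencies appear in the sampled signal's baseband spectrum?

fs/2 = 15.39 MHz.
94.58 MHz mod fs = 2.24 MHz.
2.24 MHz ≤ fs/2 = 15.39 MHz, appears at 2.24 MHz.
71.14 MHz mod fs = 9.58 MHz.
9.58 MHz ≤ fs/2 = 15.39 MHz, appears at 9.58 MHz.
59.32 MHz mod fs = 28.54 MHz.
28.54 MHz > fs/2 = 15.39 MHz, folds to fs − 28.54 MHz = 2.24 MHz.
40.06 MHz mod fs = 9.28 MHz.
9.28 MHz ≤ fs/2 = 15.39 MHz, appears at 9.28 MHz.
21.08 MHz > fs/2 = 15.39 MHz, folds to fs − 21.08 MHz = 9.7 MHz.
Distinct values: {2.24 MHz, 9.28 MHz, 9.58 MHz, 9.7 MHz} → 4.

4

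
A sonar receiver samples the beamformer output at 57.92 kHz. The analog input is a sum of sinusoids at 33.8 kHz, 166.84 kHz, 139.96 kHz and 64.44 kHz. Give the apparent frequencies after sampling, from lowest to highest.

6.52 kHz, 6.92 kHz, 24.12 kHz

fs/2 = 28.96 kHz.
33.8 kHz > fs/2 = 28.96 kHz, folds to fs − 33.8 kHz = 24.12 kHz.
166.84 kHz mod fs = 51 kHz.
51 kHz > fs/2 = 28.96 kHz, folds to fs − 51 kHz = 6.92 kHz.
139.96 kHz mod fs = 24.12 kHz.
24.12 kHz ≤ fs/2 = 28.96 kHz, appears at 24.12 kHz.
64.44 kHz mod fs = 6.52 kHz.
6.52 kHz ≤ fs/2 = 28.96 kHz, appears at 6.52 kHz.
Distinct values: {6.52 kHz, 6.92 kHz, 24.12 kHz}.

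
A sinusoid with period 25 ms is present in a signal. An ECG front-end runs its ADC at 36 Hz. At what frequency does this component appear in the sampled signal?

4 Hz

T = 25 ms → f = 1/T = 40 Hz.
40 Hz mod fs = 4 Hz.
4 Hz ≤ fs/2 = 18 Hz, appears at 4 Hz.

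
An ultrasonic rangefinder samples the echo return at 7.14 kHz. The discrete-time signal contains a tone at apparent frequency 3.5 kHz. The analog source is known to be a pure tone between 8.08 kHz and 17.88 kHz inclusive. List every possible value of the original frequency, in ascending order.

10.64 kHz, 10.78 kHz, 17.78 kHz

Frequencies that alias to 3.5 kHz are k·fs ± 3.5 kHz for integer k ≥ 0.
k=0: 3.5 kHz.
k=1: 3.64 kHz, 10.64 kHz.
k=2: 10.78 kHz, 17.78 kHz.
k=3: 17.92 kHz, 24.92 kHz.
Within [8.08 kHz, 17.88 kHz]: 10.64 kHz, 10.78 kHz, 17.78 kHz.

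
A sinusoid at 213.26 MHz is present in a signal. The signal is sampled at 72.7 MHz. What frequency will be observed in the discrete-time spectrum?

213.26 MHz mod fs = 67.86 MHz.
67.86 MHz > fs/2 = 36.35 MHz, folds to fs − 67.86 MHz = 4.84 MHz.

4.84 MHz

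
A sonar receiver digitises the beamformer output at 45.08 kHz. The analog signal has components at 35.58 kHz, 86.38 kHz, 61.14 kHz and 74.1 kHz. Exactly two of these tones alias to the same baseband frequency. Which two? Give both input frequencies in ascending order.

fs/2 = 22.54 kHz.
35.58 kHz > fs/2 = 22.54 kHz, folds to fs − 35.58 kHz = 9.5 kHz.
86.38 kHz mod fs = 41.3 kHz.
41.3 kHz > fs/2 = 22.54 kHz, folds to fs − 41.3 kHz = 3.78 kHz.
61.14 kHz mod fs = 16.06 kHz.
16.06 kHz ≤ fs/2 = 22.54 kHz, appears at 16.06 kHz.
74.1 kHz mod fs = 29.02 kHz.
29.02 kHz > fs/2 = 22.54 kHz, folds to fs − 29.02 kHz = 16.06 kHz.
61.14 kHz and 74.1 kHz both map to 16.06 kHz.

61.14 kHz, 74.1 kHz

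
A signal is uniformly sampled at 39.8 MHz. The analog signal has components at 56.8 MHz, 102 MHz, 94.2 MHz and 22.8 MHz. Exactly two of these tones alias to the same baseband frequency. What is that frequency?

fs/2 = 19.9 MHz.
56.8 MHz mod fs = 17 MHz.
17 MHz ≤ fs/2 = 19.9 MHz, appears at 17 MHz.
102 MHz mod fs = 22.4 MHz.
22.4 MHz > fs/2 = 19.9 MHz, folds to fs − 22.4 MHz = 17.4 MHz.
94.2 MHz mod fs = 14.6 MHz.
14.6 MHz ≤ fs/2 = 19.9 MHz, appears at 14.6 MHz.
22.8 MHz > fs/2 = 19.9 MHz, folds to fs − 22.8 MHz = 17 MHz.
22.8 MHz and 56.8 MHz both map to 17 MHz.

17 MHz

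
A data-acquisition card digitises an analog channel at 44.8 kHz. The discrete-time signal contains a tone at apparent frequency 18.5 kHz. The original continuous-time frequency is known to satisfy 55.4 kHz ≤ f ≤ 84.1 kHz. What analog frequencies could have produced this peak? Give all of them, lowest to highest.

Frequencies that alias to 18.5 kHz are k·fs ± 18.5 kHz for integer k ≥ 0.
k=0: 18.5 kHz.
k=1: 26.3 kHz, 63.3 kHz.
k=2: 71.1 kHz, 108.1 kHz.
k=3: 115.9 kHz, 152.9 kHz.
Within [55.4 kHz, 84.1 kHz]: 63.3 kHz, 71.1 kHz.

63.3 kHz, 71.1 kHz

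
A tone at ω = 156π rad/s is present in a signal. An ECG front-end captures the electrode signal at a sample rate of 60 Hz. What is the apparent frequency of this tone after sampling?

ω = 156π rad/s → f = ω/(2π) = 78 Hz.
78 Hz mod fs = 18 Hz.
18 Hz ≤ fs/2 = 30 Hz, appears at 18 Hz.

18 Hz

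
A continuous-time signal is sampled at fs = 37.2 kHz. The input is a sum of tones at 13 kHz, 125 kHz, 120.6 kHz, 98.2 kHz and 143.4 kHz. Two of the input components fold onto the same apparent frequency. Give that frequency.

fs/2 = 18.6 kHz.
13 kHz ≤ fs/2 = 18.6 kHz, passes unchanged.
125 kHz mod fs = 13.4 kHz.
13.4 kHz ≤ fs/2 = 18.6 kHz, appears at 13.4 kHz.
120.6 kHz mod fs = 9 kHz.
9 kHz ≤ fs/2 = 18.6 kHz, appears at 9 kHz.
98.2 kHz mod fs = 23.8 kHz.
23.8 kHz > fs/2 = 18.6 kHz, folds to fs − 23.8 kHz = 13.4 kHz.
143.4 kHz mod fs = 31.8 kHz.
31.8 kHz > fs/2 = 18.6 kHz, folds to fs − 31.8 kHz = 5.4 kHz.
98.2 kHz and 125 kHz both map to 13.4 kHz.

13.4 kHz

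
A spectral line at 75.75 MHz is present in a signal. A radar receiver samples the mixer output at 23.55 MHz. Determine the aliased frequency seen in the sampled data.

75.75 MHz mod fs = 5.1 MHz.
5.1 MHz ≤ fs/2 = 11.775 MHz, appears at 5.1 MHz.

5.1 MHz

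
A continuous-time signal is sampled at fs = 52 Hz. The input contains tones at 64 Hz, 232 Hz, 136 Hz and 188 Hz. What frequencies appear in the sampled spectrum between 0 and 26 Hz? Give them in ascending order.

12 Hz, 20 Hz, 24 Hz

fs/2 = 26 Hz.
64 Hz mod fs = 12 Hz.
12 Hz ≤ fs/2 = 26 Hz, appears at 12 Hz.
232 Hz mod fs = 24 Hz.
24 Hz ≤ fs/2 = 26 Hz, appears at 24 Hz.
136 Hz mod fs = 32 Hz.
32 Hz > fs/2 = 26 Hz, folds to fs − 32 Hz = 20 Hz.
188 Hz mod fs = 32 Hz.
32 Hz > fs/2 = 26 Hz, folds to fs − 32 Hz = 20 Hz.
Distinct values: {12 Hz, 20 Hz, 24 Hz}.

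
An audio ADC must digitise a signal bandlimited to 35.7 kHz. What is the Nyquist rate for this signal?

71.4 kHz

Nyquist rate = 2 × 35.7 kHz = 71.4 kHz.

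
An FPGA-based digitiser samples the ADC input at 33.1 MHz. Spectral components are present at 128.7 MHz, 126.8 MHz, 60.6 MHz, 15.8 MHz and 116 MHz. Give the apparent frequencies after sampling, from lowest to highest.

3.7 MHz, 5.6 MHz, 15.8 MHz, 16.4 MHz

fs/2 = 16.55 MHz.
128.7 MHz mod fs = 29.4 MHz.
29.4 MHz > fs/2 = 16.55 MHz, folds to fs − 29.4 MHz = 3.7 MHz.
126.8 MHz mod fs = 27.5 MHz.
27.5 MHz > fs/2 = 16.55 MHz, folds to fs − 27.5 MHz = 5.6 MHz.
60.6 MHz mod fs = 27.5 MHz.
27.5 MHz > fs/2 = 16.55 MHz, folds to fs − 27.5 MHz = 5.6 MHz.
15.8 MHz ≤ fs/2 = 16.55 MHz, passes unchanged.
116 MHz mod fs = 16.7 MHz.
16.7 MHz > fs/2 = 16.55 MHz, folds to fs − 16.7 MHz = 16.4 MHz.
Distinct values: {3.7 MHz, 5.6 MHz, 15.8 MHz, 16.4 MHz}.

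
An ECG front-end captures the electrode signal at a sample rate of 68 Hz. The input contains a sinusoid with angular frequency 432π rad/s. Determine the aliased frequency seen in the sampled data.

12 Hz

ω = 432π rad/s → f = ω/(2π) = 216 Hz.
216 Hz mod fs = 12 Hz.
12 Hz ≤ fs/2 = 34 Hz, appears at 12 Hz.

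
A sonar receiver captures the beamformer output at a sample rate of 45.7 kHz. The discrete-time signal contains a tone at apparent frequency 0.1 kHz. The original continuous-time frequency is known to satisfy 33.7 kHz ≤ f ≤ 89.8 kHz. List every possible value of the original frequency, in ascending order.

45.6 kHz, 45.8 kHz

Frequencies that alias to 0.1 kHz are k·fs ± 0.1 kHz for integer k ≥ 0.
k=0: 0.1 kHz.
k=1: 45.6 kHz, 45.8 kHz.
k=2: 91.3 kHz, 91.5 kHz.
Within [33.7 kHz, 89.8 kHz]: 45.6 kHz, 45.8 kHz.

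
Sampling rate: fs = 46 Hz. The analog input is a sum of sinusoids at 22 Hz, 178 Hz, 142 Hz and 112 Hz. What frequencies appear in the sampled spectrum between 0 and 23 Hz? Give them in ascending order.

4 Hz, 6 Hz, 20 Hz, 22 Hz

fs/2 = 23 Hz.
22 Hz ≤ fs/2 = 23 Hz, passes unchanged.
178 Hz mod fs = 40 Hz.
40 Hz > fs/2 = 23 Hz, folds to fs − 40 Hz = 6 Hz.
142 Hz mod fs = 4 Hz.
4 Hz ≤ fs/2 = 23 Hz, appears at 4 Hz.
112 Hz mod fs = 20 Hz.
20 Hz ≤ fs/2 = 23 Hz, appears at 20 Hz.
Distinct values: {4 Hz, 6 Hz, 20 Hz, 22 Hz}.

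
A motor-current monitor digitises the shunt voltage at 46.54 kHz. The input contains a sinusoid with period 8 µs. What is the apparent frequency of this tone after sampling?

14.62 kHz

T = 8 µs → f = 1/T = 125 kHz.
125 kHz mod fs = 31.92 kHz.
31.92 kHz > fs/2 = 23.27 kHz, folds to fs − 31.92 kHz = 14.62 kHz.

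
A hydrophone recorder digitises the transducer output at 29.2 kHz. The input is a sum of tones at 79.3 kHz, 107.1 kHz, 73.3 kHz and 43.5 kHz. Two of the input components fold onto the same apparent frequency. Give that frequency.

14.3 kHz

fs/2 = 14.6 kHz.
79.3 kHz mod fs = 20.9 kHz.
20.9 kHz > fs/2 = 14.6 kHz, folds to fs − 20.9 kHz = 8.3 kHz.
107.1 kHz mod fs = 19.5 kHz.
19.5 kHz > fs/2 = 14.6 kHz, folds to fs − 19.5 kHz = 9.7 kHz.
73.3 kHz mod fs = 14.9 kHz.
14.9 kHz > fs/2 = 14.6 kHz, folds to fs − 14.9 kHz = 14.3 kHz.
43.5 kHz mod fs = 14.3 kHz.
14.3 kHz ≤ fs/2 = 14.6 kHz, appears at 14.3 kHz.
43.5 kHz and 73.3 kHz both map to 14.3 kHz.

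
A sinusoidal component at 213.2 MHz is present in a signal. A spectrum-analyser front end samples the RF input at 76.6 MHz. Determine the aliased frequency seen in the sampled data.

16.6 MHz

213.2 MHz mod fs = 60 MHz.
60 MHz > fs/2 = 38.3 MHz, folds to fs − 60 MHz = 16.6 MHz.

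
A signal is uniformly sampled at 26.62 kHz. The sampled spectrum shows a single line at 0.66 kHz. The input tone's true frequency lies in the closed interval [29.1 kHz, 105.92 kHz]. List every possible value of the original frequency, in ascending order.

Frequencies that alias to 0.66 kHz are k·fs ± 0.66 kHz for integer k ≥ 0.
k=0: 0.66 kHz.
k=1: 25.96 kHz, 27.28 kHz.
k=2: 52.58 kHz, 53.9 kHz.
k=3: 79.2 kHz, 80.52 kHz.
k=4: 105.82 kHz, 107.14 kHz.
k=5: 132.44 kHz, 133.76 kHz.
Within [29.1 kHz, 105.92 kHz]: 52.58 kHz, 53.9 kHz, 79.2 kHz, 80.52 kHz, 105.82 kHz.

52.58 kHz, 53.9 kHz, 79.2 kHz, 80.52 kHz, 105.82 kHz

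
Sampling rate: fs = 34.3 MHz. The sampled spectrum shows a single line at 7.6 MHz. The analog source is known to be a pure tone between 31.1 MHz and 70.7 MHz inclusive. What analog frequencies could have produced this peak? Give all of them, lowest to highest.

Frequencies that alias to 7.6 MHz are k·fs ± 7.6 MHz for integer k ≥ 0.
k=0: 7.6 MHz.
k=1: 26.7 MHz, 41.9 MHz.
k=2: 61 MHz, 76.2 MHz.
k=3: 95.3 MHz, 110.5 MHz.
Within [31.1 MHz, 70.7 MHz]: 41.9 MHz, 61 MHz.

41.9 MHz, 61 MHz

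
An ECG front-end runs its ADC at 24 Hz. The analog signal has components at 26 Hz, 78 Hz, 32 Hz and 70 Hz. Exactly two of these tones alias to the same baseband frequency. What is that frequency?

2 Hz

fs/2 = 12 Hz.
26 Hz mod fs = 2 Hz.
2 Hz ≤ fs/2 = 12 Hz, appears at 2 Hz.
78 Hz mod fs = 6 Hz.
6 Hz ≤ fs/2 = 12 Hz, appears at 6 Hz.
32 Hz mod fs = 8 Hz.
8 Hz ≤ fs/2 = 12 Hz, appears at 8 Hz.
70 Hz mod fs = 22 Hz.
22 Hz > fs/2 = 12 Hz, folds to fs − 22 Hz = 2 Hz.
26 Hz and 70 Hz both map to 2 Hz.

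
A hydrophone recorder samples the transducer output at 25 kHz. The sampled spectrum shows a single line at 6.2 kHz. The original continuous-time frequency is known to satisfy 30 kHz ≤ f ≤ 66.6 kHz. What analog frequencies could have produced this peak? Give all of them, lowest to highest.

Frequencies that alias to 6.2 kHz are k·fs ± 6.2 kHz for integer k ≥ 0.
k=0: 6.2 kHz.
k=1: 18.8 kHz, 31.2 kHz.
k=2: 43.8 kHz, 56.2 kHz.
k=3: 68.8 kHz, 81.2 kHz.
Within [30 kHz, 66.6 kHz]: 31.2 kHz, 43.8 kHz, 56.2 kHz.

31.2 kHz, 43.8 kHz, 56.2 kHz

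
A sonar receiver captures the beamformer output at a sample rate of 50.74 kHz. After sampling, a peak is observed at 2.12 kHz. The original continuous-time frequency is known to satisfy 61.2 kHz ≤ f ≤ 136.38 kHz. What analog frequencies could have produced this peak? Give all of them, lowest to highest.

99.36 kHz, 103.6 kHz

Frequencies that alias to 2.12 kHz are k·fs ± 2.12 kHz for integer k ≥ 0.
k=0: 2.12 kHz.
k=1: 48.62 kHz, 52.86 kHz.
k=2: 99.36 kHz, 103.6 kHz.
k=3: 150.1 kHz, 154.34 kHz.
Within [61.2 kHz, 136.38 kHz]: 99.36 kHz, 103.6 kHz.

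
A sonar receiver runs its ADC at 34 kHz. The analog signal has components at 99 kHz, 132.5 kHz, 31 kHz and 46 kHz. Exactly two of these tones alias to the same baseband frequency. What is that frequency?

fs/2 = 17 kHz.
99 kHz mod fs = 31 kHz.
31 kHz > fs/2 = 17 kHz, folds to fs − 31 kHz = 3 kHz.
132.5 kHz mod fs = 30.5 kHz.
30.5 kHz > fs/2 = 17 kHz, folds to fs − 30.5 kHz = 3.5 kHz.
31 kHz > fs/2 = 17 kHz, folds to fs − 31 kHz = 3 kHz.
46 kHz mod fs = 12 kHz.
12 kHz ≤ fs/2 = 17 kHz, appears at 12 kHz.
31 kHz and 99 kHz both map to 3 kHz.

3 kHz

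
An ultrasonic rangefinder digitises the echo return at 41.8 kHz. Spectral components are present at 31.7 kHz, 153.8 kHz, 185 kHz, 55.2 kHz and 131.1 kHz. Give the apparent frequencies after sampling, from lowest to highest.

5.7 kHz, 10.1 kHz, 13.4 kHz, 17.8 kHz

fs/2 = 20.9 kHz.
31.7 kHz > fs/2 = 20.9 kHz, folds to fs − 31.7 kHz = 10.1 kHz.
153.8 kHz mod fs = 28.4 kHz.
28.4 kHz > fs/2 = 20.9 kHz, folds to fs − 28.4 kHz = 13.4 kHz.
185 kHz mod fs = 17.8 kHz.
17.8 kHz ≤ fs/2 = 20.9 kHz, appears at 17.8 kHz.
55.2 kHz mod fs = 13.4 kHz.
13.4 kHz ≤ fs/2 = 20.9 kHz, appears at 13.4 kHz.
131.1 kHz mod fs = 5.7 kHz.
5.7 kHz ≤ fs/2 = 20.9 kHz, appears at 5.7 kHz.
Distinct values: {5.7 kHz, 10.1 kHz, 13.4 kHz, 17.8 kHz}.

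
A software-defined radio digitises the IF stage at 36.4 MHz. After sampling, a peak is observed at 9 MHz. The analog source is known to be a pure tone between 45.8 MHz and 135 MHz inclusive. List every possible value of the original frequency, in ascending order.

Frequencies that alias to 9 MHz are k·fs ± 9 MHz for integer k ≥ 0.
k=0: 9 MHz.
k=1: 27.4 MHz, 45.4 MHz.
k=2: 63.8 MHz, 81.8 MHz.
k=3: 100.2 MHz, 118.2 MHz.
k=4: 136.6 MHz, 154.6 MHz.
Within [45.8 MHz, 135 MHz]: 63.8 MHz, 81.8 MHz, 100.2 MHz, 118.2 MHz.

63.8 MHz, 81.8 MHz, 100.2 MHz, 118.2 MHz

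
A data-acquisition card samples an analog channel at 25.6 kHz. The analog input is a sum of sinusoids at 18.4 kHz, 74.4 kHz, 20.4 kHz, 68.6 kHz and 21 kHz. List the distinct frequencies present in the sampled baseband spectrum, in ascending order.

2.4 kHz, 4.6 kHz, 5.2 kHz, 7.2 kHz, 8.2 kHz

fs/2 = 12.8 kHz.
18.4 kHz > fs/2 = 12.8 kHz, folds to fs − 18.4 kHz = 7.2 kHz.
74.4 kHz mod fs = 23.2 kHz.
23.2 kHz > fs/2 = 12.8 kHz, folds to fs − 23.2 kHz = 2.4 kHz.
20.4 kHz > fs/2 = 12.8 kHz, folds to fs − 20.4 kHz = 5.2 kHz.
68.6 kHz mod fs = 17.4 kHz.
17.4 kHz > fs/2 = 12.8 kHz, folds to fs − 17.4 kHz = 8.2 kHz.
21 kHz > fs/2 = 12.8 kHz, folds to fs − 21 kHz = 4.6 kHz.
Distinct values: {2.4 kHz, 4.6 kHz, 5.2 kHz, 7.2 kHz, 8.2 kHz}.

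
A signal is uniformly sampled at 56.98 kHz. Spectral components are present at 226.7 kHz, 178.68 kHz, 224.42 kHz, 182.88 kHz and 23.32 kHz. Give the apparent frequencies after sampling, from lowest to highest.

1.22 kHz, 3.5 kHz, 7.74 kHz, 11.94 kHz, 23.32 kHz

fs/2 = 28.49 kHz.
226.7 kHz mod fs = 55.76 kHz.
55.76 kHz > fs/2 = 28.49 kHz, folds to fs − 55.76 kHz = 1.22 kHz.
178.68 kHz mod fs = 7.74 kHz.
7.74 kHz ≤ fs/2 = 28.49 kHz, appears at 7.74 kHz.
224.42 kHz mod fs = 53.48 kHz.
53.48 kHz > fs/2 = 28.49 kHz, folds to fs − 53.48 kHz = 3.5 kHz.
182.88 kHz mod fs = 11.94 kHz.
11.94 kHz ≤ fs/2 = 28.49 kHz, appears at 11.94 kHz.
23.32 kHz ≤ fs/2 = 28.49 kHz, passes unchanged.
Distinct values: {1.22 kHz, 3.5 kHz, 7.74 kHz, 11.94 kHz, 23.32 kHz}.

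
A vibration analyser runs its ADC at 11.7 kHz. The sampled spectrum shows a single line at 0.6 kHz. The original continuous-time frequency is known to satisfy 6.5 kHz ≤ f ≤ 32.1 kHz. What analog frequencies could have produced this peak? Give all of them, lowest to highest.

Frequencies that alias to 0.6 kHz are k·fs ± 0.6 kHz for integer k ≥ 0.
k=0: 0.6 kHz.
k=1: 11.1 kHz, 12.3 kHz.
k=2: 22.8 kHz, 24 kHz.
k=3: 34.5 kHz, 35.7 kHz.
Within [6.5 kHz, 32.1 kHz]: 11.1 kHz, 12.3 kHz, 22.8 kHz, 24 kHz.

11.1 kHz, 12.3 kHz, 22.8 kHz, 24 kHz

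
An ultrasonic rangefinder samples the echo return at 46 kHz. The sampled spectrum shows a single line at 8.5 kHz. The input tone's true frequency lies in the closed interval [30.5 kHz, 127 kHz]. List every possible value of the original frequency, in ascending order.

Frequencies that alias to 8.5 kHz are k·fs ± 8.5 kHz for integer k ≥ 0.
k=0: 8.5 kHz.
k=1: 37.5 kHz, 54.5 kHz.
k=2: 83.5 kHz, 100.5 kHz.
k=3: 129.5 kHz, 146.5 kHz.
Within [30.5 kHz, 127 kHz]: 37.5 kHz, 54.5 kHz, 83.5 kHz, 100.5 kHz.

37.5 kHz, 54.5 kHz, 83.5 kHz, 100.5 kHz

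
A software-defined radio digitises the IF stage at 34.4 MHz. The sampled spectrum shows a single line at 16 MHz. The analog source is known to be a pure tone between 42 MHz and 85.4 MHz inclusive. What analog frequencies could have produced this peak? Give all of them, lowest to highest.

50.4 MHz, 52.8 MHz, 84.8 MHz

Frequencies that alias to 16 MHz are k·fs ± 16 MHz for integer k ≥ 0.
k=0: 16 MHz.
k=1: 18.4 MHz, 50.4 MHz.
k=2: 52.8 MHz, 84.8 MHz.
k=3: 87.2 MHz, 119.2 MHz.
Within [42 MHz, 85.4 MHz]: 50.4 MHz, 52.8 MHz, 84.8 MHz.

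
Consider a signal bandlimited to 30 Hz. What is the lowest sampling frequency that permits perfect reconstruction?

60 Hz

Nyquist rate = 2 × 30 Hz = 60 Hz.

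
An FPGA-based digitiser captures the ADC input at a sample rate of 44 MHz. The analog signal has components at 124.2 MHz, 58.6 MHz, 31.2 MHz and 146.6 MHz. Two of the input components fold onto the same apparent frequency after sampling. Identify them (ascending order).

fs/2 = 22 MHz.
124.2 MHz mod fs = 36.2 MHz.
36.2 MHz > fs/2 = 22 MHz, folds to fs − 36.2 MHz = 7.8 MHz.
58.6 MHz mod fs = 14.6 MHz.
14.6 MHz ≤ fs/2 = 22 MHz, appears at 14.6 MHz.
31.2 MHz > fs/2 = 22 MHz, folds to fs − 31.2 MHz = 12.8 MHz.
146.6 MHz mod fs = 14.6 MHz.
14.6 MHz ≤ fs/2 = 22 MHz, appears at 14.6 MHz.
58.6 MHz and 146.6 MHz both map to 14.6 MHz.

58.6 MHz, 146.6 MHz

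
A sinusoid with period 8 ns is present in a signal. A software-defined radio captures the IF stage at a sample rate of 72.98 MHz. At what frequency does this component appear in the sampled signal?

T = 8 ns → f = 1/T = 125 MHz.
125 MHz mod fs = 52.02 MHz.
52.02 MHz > fs/2 = 36.49 MHz, folds to fs − 52.02 MHz = 20.96 MHz.

20.96 MHz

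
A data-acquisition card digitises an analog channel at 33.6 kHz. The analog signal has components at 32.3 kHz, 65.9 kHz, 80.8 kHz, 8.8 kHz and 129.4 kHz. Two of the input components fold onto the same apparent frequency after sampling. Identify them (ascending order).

32.3 kHz, 65.9 kHz

fs/2 = 16.8 kHz.
32.3 kHz > fs/2 = 16.8 kHz, folds to fs − 32.3 kHz = 1.3 kHz.
65.9 kHz mod fs = 32.3 kHz.
32.3 kHz > fs/2 = 16.8 kHz, folds to fs − 32.3 kHz = 1.3 kHz.
80.8 kHz mod fs = 13.6 kHz.
13.6 kHz ≤ fs/2 = 16.8 kHz, appears at 13.6 kHz.
8.8 kHz ≤ fs/2 = 16.8 kHz, passes unchanged.
129.4 kHz mod fs = 28.6 kHz.
28.6 kHz > fs/2 = 16.8 kHz, folds to fs − 28.6 kHz = 5 kHz.
32.3 kHz and 65.9 kHz both map to 1.3 kHz.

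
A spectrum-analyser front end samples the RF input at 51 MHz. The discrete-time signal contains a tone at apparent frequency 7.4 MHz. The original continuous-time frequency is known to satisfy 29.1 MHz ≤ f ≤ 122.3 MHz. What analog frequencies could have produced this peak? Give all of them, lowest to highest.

Frequencies that alias to 7.4 MHz are k·fs ± 7.4 MHz for integer k ≥ 0.
k=0: 7.4 MHz.
k=1: 43.6 MHz, 58.4 MHz.
k=2: 94.6 MHz, 109.4 MHz.
k=3: 145.6 MHz, 160.4 MHz.
Within [29.1 MHz, 122.3 MHz]: 43.6 MHz, 58.4 MHz, 94.6 MHz, 109.4 MHz.

43.6 MHz, 58.4 MHz, 94.6 MHz, 109.4 MHz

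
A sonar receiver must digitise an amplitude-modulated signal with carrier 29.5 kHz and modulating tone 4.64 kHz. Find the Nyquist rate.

AM sidebands sit at fc ± fm = 24.86 kHz and 34.14 kHz.
Highest-frequency component: 34.14 kHz.
Nyquist rate = 2 × 34.14 kHz = 68.28 kHz.

68.28 kHz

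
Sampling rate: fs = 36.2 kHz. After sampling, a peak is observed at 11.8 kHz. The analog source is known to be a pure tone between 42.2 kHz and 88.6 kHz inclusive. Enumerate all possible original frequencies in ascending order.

Frequencies that alias to 11.8 kHz are k·fs ± 11.8 kHz for integer k ≥ 0.
k=0: 11.8 kHz.
k=1: 24.4 kHz, 48 kHz.
k=2: 60.6 kHz, 84.2 kHz.
k=3: 96.8 kHz, 120.4 kHz.
Within [42.2 kHz, 88.6 kHz]: 48 kHz, 60.6 kHz, 84.2 kHz.

48 kHz, 60.6 kHz, 84.2 kHz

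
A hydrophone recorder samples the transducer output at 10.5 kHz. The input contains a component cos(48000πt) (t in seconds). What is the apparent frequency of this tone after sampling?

ω = 48000π rad/s → f = ω/(2π) = 24000 Hz = 24 kHz.
24 kHz mod fs = 3 kHz.
3 kHz ≤ fs/2 = 5.25 kHz, appears at 3 kHz.

3 kHz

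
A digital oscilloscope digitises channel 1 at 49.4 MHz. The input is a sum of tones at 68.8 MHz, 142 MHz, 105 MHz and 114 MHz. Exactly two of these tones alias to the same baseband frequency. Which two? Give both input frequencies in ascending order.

fs/2 = 24.7 MHz.
68.8 MHz mod fs = 19.4 MHz.
19.4 MHz ≤ fs/2 = 24.7 MHz, appears at 19.4 MHz.
142 MHz mod fs = 43.2 MHz.
43.2 MHz > fs/2 = 24.7 MHz, folds to fs − 43.2 MHz = 6.2 MHz.
105 MHz mod fs = 6.2 MHz.
6.2 MHz ≤ fs/2 = 24.7 MHz, appears at 6.2 MHz.
114 MHz mod fs = 15.2 MHz.
15.2 MHz ≤ fs/2 = 24.7 MHz, appears at 15.2 MHz.
105 MHz and 142 MHz both map to 6.2 MHz.

105 MHz, 142 MHz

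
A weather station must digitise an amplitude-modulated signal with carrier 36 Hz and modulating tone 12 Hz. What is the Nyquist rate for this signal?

96 Hz

AM sidebands sit at fc ± fm = 24 Hz and 48 Hz.
Highest-frequency component: 48 Hz.
Nyquist rate = 2 × 48 Hz = 96 Hz.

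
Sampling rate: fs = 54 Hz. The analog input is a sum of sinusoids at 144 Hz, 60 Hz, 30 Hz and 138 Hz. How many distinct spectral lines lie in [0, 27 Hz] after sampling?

3

fs/2 = 27 Hz.
144 Hz mod fs = 36 Hz.
36 Hz > fs/2 = 27 Hz, folds to fs − 36 Hz = 18 Hz.
60 Hz mod fs = 6 Hz.
6 Hz ≤ fs/2 = 27 Hz, appears at 6 Hz.
30 Hz > fs/2 = 27 Hz, folds to fs − 30 Hz = 24 Hz.
138 Hz mod fs = 30 Hz.
30 Hz > fs/2 = 27 Hz, folds to fs − 30 Hz = 24 Hz.
Distinct values: {6 Hz, 18 Hz, 24 Hz} → 3.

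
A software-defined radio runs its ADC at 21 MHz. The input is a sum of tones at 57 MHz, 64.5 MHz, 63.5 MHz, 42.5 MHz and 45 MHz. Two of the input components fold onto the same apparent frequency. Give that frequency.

0.5 MHz

fs/2 = 10.5 MHz.
57 MHz mod fs = 15 MHz.
15 MHz > fs/2 = 10.5 MHz, folds to fs − 15 MHz = 6 MHz.
64.5 MHz mod fs = 1.5 MHz.
1.5 MHz ≤ fs/2 = 10.5 MHz, appears at 1.5 MHz.
63.5 MHz mod fs = 0.5 MHz.
0.5 MHz ≤ fs/2 = 10.5 MHz, appears at 0.5 MHz.
42.5 MHz mod fs = 0.5 MHz.
0.5 MHz ≤ fs/2 = 10.5 MHz, appears at 0.5 MHz.
45 MHz mod fs = 3 MHz.
3 MHz ≤ fs/2 = 10.5 MHz, appears at 3 MHz.
42.5 MHz and 63.5 MHz both map to 0.5 MHz.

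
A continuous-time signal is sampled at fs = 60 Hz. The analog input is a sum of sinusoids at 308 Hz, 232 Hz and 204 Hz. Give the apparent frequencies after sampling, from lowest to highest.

fs/2 = 30 Hz.
308 Hz mod fs = 8 Hz.
8 Hz ≤ fs/2 = 30 Hz, appears at 8 Hz.
232 Hz mod fs = 52 Hz.
52 Hz > fs/2 = 30 Hz, folds to fs − 52 Hz = 8 Hz.
204 Hz mod fs = 24 Hz.
24 Hz ≤ fs/2 = 30 Hz, appears at 24 Hz.
Distinct values: {8 Hz, 24 Hz}.

8 Hz, 24 Hz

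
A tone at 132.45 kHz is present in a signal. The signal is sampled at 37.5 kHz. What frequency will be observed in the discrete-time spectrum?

17.55 kHz

132.45 kHz mod fs = 19.95 kHz.
19.95 kHz > fs/2 = 18.75 kHz, folds to fs − 19.95 kHz = 17.55 kHz.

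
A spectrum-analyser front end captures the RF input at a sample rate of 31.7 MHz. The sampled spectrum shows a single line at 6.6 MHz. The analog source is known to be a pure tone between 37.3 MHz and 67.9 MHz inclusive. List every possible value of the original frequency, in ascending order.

38.3 MHz, 56.8 MHz

Frequencies that alias to 6.6 MHz are k·fs ± 6.6 MHz for integer k ≥ 0.
k=0: 6.6 MHz.
k=1: 25.1 MHz, 38.3 MHz.
k=2: 56.8 MHz, 70 MHz.
k=3: 88.5 MHz, 101.7 MHz.
Within [37.3 MHz, 67.9 MHz]: 38.3 MHz, 56.8 MHz.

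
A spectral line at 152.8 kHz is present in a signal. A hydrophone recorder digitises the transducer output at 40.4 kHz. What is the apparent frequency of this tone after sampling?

8.8 kHz

152.8 kHz mod fs = 31.6 kHz.
31.6 kHz > fs/2 = 20.2 kHz, folds to fs − 31.6 kHz = 8.8 kHz.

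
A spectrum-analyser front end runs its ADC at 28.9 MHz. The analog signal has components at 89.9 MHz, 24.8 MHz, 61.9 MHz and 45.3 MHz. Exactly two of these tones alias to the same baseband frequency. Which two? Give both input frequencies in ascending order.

fs/2 = 14.45 MHz.
89.9 MHz mod fs = 3.2 MHz.
3.2 MHz ≤ fs/2 = 14.45 MHz, appears at 3.2 MHz.
24.8 MHz > fs/2 = 14.45 MHz, folds to fs − 24.8 MHz = 4.1 MHz.
61.9 MHz mod fs = 4.1 MHz.
4.1 MHz ≤ fs/2 = 14.45 MHz, appears at 4.1 MHz.
45.3 MHz mod fs = 16.4 MHz.
16.4 MHz > fs/2 = 14.45 MHz, folds to fs − 16.4 MHz = 12.5 MHz.
24.8 MHz and 61.9 MHz both map to 4.1 MHz.

24.8 MHz, 61.9 MHz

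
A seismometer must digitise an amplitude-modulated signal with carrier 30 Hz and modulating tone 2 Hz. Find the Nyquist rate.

64 Hz

AM sidebands sit at fc ± fm = 28 Hz and 32 Hz.
Highest-frequency component: 32 Hz.
Nyquist rate = 2 × 32 Hz = 64 Hz.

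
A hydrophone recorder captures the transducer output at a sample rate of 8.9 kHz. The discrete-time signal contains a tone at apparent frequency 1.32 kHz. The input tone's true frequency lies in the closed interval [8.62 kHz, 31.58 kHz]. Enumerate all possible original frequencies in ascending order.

Frequencies that alias to 1.32 kHz are k·fs ± 1.32 kHz for integer k ≥ 0.
k=0: 1.32 kHz.
k=1: 7.58 kHz, 10.22 kHz.
k=2: 16.48 kHz, 19.12 kHz.
k=3: 25.38 kHz, 28.02 kHz.
k=4: 34.28 kHz, 36.92 kHz.
Within [8.62 kHz, 31.58 kHz]: 10.22 kHz, 16.48 kHz, 19.12 kHz, 25.38 kHz, 28.02 kHz.

10.22 kHz, 16.48 kHz, 19.12 kHz, 25.38 kHz, 28.02 kHz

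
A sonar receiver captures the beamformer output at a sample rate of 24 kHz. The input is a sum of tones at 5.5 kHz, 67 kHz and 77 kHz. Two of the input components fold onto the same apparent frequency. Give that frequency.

fs/2 = 12 kHz.
5.5 kHz ≤ fs/2 = 12 kHz, passes unchanged.
67 kHz mod fs = 19 kHz.
19 kHz > fs/2 = 12 kHz, folds to fs − 19 kHz = 5 kHz.
77 kHz mod fs = 5 kHz.
5 kHz ≤ fs/2 = 12 kHz, appears at 5 kHz.
67 kHz and 77 kHz both map to 5 kHz.

5 kHz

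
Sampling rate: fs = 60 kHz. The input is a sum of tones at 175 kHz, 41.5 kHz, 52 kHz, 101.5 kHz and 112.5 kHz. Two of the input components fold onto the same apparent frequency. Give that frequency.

18.5 kHz

fs/2 = 30 kHz.
175 kHz mod fs = 55 kHz.
55 kHz > fs/2 = 30 kHz, folds to fs − 55 kHz = 5 kHz.
41.5 kHz > fs/2 = 30 kHz, folds to fs − 41.5 kHz = 18.5 kHz.
52 kHz > fs/2 = 30 kHz, folds to fs − 52 kHz = 8 kHz.
101.5 kHz mod fs = 41.5 kHz.
41.5 kHz > fs/2 = 30 kHz, folds to fs − 41.5 kHz = 18.5 kHz.
112.5 kHz mod fs = 52.5 kHz.
52.5 kHz > fs/2 = 30 kHz, folds to fs − 52.5 kHz = 7.5 kHz.
41.5 kHz and 101.5 kHz both map to 18.5 kHz.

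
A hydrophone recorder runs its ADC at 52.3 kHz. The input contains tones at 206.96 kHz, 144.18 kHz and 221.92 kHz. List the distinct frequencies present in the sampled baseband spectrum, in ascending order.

fs/2 = 26.15 kHz.
206.96 kHz mod fs = 50.06 kHz.
50.06 kHz > fs/2 = 26.15 kHz, folds to fs − 50.06 kHz = 2.24 kHz.
144.18 kHz mod fs = 39.58 kHz.
39.58 kHz > fs/2 = 26.15 kHz, folds to fs − 39.58 kHz = 12.72 kHz.
221.92 kHz mod fs = 12.72 kHz.
12.72 kHz ≤ fs/2 = 26.15 kHz, appears at 12.72 kHz.
Distinct values: {2.24 kHz, 12.72 kHz}.

2.24 kHz, 12.72 kHz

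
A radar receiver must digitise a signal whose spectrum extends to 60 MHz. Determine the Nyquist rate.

120 MHz

Nyquist rate = 2 × 60 MHz = 120 MHz.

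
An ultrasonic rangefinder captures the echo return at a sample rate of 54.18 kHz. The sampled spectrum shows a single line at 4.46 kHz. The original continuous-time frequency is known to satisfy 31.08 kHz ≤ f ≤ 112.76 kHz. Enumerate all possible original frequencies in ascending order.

49.72 kHz, 58.64 kHz, 103.9 kHz

Frequencies that alias to 4.46 kHz are k·fs ± 4.46 kHz for integer k ≥ 0.
k=0: 4.46 kHz.
k=1: 49.72 kHz, 58.64 kHz.
k=2: 103.9 kHz, 112.82 kHz.
k=3: 158.08 kHz, 167 kHz.
Within [31.08 kHz, 112.76 kHz]: 49.72 kHz, 58.64 kHz, 103.9 kHz.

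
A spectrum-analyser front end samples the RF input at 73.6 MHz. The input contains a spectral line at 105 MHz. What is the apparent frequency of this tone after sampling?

31.4 MHz

105 MHz mod fs = 31.4 MHz.
31.4 MHz ≤ fs/2 = 36.8 MHz, appears at 31.4 MHz.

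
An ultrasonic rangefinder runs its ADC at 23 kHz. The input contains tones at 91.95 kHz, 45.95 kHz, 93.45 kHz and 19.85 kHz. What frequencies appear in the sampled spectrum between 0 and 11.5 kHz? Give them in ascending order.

fs/2 = 11.5 kHz.
91.95 kHz mod fs = 22.95 kHz.
22.95 kHz > fs/2 = 11.5 kHz, folds to fs − 22.95 kHz = 0.05 kHz.
45.95 kHz mod fs = 22.95 kHz.
22.95 kHz > fs/2 = 11.5 kHz, folds to fs − 22.95 kHz = 0.05 kHz.
93.45 kHz mod fs = 1.45 kHz.
1.45 kHz ≤ fs/2 = 11.5 kHz, appears at 1.45 kHz.
19.85 kHz > fs/2 = 11.5 kHz, folds to fs − 19.85 kHz = 3.15 kHz.
Distinct values: {0.05 kHz, 1.45 kHz, 3.15 kHz}.

0.05 kHz, 1.45 kHz, 3.15 kHz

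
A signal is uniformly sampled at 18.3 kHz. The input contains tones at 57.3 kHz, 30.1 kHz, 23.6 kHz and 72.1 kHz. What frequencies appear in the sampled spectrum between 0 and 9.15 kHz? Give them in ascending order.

fs/2 = 9.15 kHz.
57.3 kHz mod fs = 2.4 kHz.
2.4 kHz ≤ fs/2 = 9.15 kHz, appears at 2.4 kHz.
30.1 kHz mod fs = 11.8 kHz.
11.8 kHz > fs/2 = 9.15 kHz, folds to fs − 11.8 kHz = 6.5 kHz.
23.6 kHz mod fs = 5.3 kHz.
5.3 kHz ≤ fs/2 = 9.15 kHz, appears at 5.3 kHz.
72.1 kHz mod fs = 17.2 kHz.
17.2 kHz > fs/2 = 9.15 kHz, folds to fs − 17.2 kHz = 1.1 kHz.
Distinct values: {1.1 kHz, 2.4 kHz, 5.3 kHz, 6.5 kHz}.

1.1 kHz, 2.4 kHz, 5.3 kHz, 6.5 kHz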